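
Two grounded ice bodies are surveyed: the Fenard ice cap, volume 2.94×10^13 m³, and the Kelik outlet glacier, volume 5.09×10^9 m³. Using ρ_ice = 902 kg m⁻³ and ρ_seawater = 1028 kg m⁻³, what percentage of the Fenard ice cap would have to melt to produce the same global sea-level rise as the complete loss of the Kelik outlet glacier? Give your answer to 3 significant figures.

Equal sea-level rise means equal mass of meltwater, i.e. equal mass of ice lost.
Ice mass of Kelik: 4.591×10^12 kg; ice mass of Fenard: 2.652×10^16 kg.
Fraction required = 4.591×10^12 / 2.652×10^16 = 1.73×10^-4 → 0.0173 %.

≈ 0.0173 %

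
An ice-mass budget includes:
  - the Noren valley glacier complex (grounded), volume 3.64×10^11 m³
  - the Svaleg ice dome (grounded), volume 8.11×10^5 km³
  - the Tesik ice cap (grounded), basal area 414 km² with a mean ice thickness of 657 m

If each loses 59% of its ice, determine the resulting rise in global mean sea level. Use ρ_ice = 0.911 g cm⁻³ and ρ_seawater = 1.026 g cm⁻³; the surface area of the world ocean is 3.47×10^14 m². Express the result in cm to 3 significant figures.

≈ 123 cm

Noren: 0.59 × 3.64×10^11 m³ × (911/1026) = 1.907×10^11 m³ of water.
Svaleg: 0.59 × 8.11×10^5 km³ × (911/1026) = 4.249×10^5 km³ of water.
Tesik: ice volume = 414 km² × 657 m = 272.0 km³; 0.59 × 272.0 × (911/1026) = 142.5 km³ of water.
Total added water ≈ 4.252×10^14 m³ over 3.47×10^14 m² → Δh = 1.23 m = 123 cm.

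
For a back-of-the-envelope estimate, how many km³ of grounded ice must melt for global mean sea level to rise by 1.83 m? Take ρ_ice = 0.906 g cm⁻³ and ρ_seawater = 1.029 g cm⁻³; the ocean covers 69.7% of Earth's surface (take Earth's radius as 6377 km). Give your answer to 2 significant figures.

≈ 7.4×10^5 km³

Required water volume = Δh × A = 1.83 m × 3.56×10^14 m² = 6.518×10^14 m³ = 6.518×10^5 km³.
Ice volume = water volume × ρ_w/ρ_ice = 6.518×10^5 × 1029/906 = 7.4×10^5 km³.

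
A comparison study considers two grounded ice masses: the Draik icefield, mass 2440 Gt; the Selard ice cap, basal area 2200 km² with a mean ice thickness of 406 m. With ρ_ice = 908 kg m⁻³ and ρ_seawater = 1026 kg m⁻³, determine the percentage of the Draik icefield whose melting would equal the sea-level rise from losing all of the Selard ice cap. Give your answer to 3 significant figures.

Equal sea-level rise means equal mass of meltwater, i.e. equal mass of ice lost.
Ice mass of Selard: 8.110×10^14 kg; ice mass of Draik: 2.440×10^15 kg.
Fraction required = 8.110×10^14 / 2.440×10^15 = 0.332 → 33.2 %.

≈ 33.2 %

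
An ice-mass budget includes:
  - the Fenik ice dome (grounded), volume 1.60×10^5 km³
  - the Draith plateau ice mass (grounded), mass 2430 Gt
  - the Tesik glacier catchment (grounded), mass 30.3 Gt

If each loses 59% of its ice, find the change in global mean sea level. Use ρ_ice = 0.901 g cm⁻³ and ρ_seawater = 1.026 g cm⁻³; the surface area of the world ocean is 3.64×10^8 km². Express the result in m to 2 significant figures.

Fenik: 0.59 × 1.60×10^5 km³ × (901/1026) = 8.290×10^4 km³ of water.
Draith: 0.59 × 2430 Gt = 1.434×10^15 kg; dividing by ρ_w = 1.026 g cm⁻³ = 1026 kg m⁻³ gives 1.397×10^12 m³ of water.
Tesik: 0.59 × 30.3 Gt = 1.788×10^13 kg; dividing by ρ_w = 1026 kg m⁻³ gives 1.742×10^10 m³ of water.
Total added water ≈ 8.431×10^13 m³ over 3.64×10^14 m² → Δh = 0.232 m.

≈ 0.23 m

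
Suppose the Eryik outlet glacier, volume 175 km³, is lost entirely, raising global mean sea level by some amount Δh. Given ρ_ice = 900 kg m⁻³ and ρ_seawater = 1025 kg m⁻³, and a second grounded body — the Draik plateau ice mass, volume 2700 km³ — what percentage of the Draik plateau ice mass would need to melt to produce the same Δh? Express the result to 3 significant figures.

Equal sea-level rise means equal mass of meltwater, i.e. equal mass of ice lost.
Ice mass of Eryik: 1.575×10^14 kg; ice mass of Draik: 2.430×10^15 kg.
Fraction required = 1.575×10^14 / 2.430×10^15 = 0.0648 → 6.48 %.

≈ 6.48 %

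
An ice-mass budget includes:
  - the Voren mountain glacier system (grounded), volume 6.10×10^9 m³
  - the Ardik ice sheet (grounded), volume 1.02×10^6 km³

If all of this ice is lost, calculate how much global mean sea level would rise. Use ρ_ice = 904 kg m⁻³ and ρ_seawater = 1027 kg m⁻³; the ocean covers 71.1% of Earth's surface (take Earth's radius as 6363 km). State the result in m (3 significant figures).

Voren: 6.10×10^9 m³ × (904/1027) = 5.369×10^9 m³ of water.
Ardik: 1.02×10^6 km³ × (904/1027) = 8.978×10^5 km³ of water.
Total added water ≈ 8.978×10^14 m³ over 3.62×10^14 m² → Δh = 2.48 m.

≈ 2.48 m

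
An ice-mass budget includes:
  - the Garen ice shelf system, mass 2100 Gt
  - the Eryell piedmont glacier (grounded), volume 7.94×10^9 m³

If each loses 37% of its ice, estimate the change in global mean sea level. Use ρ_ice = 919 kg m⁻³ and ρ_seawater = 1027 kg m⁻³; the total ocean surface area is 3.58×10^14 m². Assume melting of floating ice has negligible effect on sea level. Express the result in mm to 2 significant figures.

The Garen ice shelf system is floating and already displaces its own weight of water, so its melt adds essentially nothing to sea level.
Eryell: 0.37 × 7.94×10^9 m³ × (919/1027) = 2.629×10^9 m³ of water.
Total added water ≈ 2.629×10^9 m³ over 3.58×10^14 m² → Δh = 7.34×10^-6 m = 7.3×10^-3 mm.

≈ 7.3×10^-3 mm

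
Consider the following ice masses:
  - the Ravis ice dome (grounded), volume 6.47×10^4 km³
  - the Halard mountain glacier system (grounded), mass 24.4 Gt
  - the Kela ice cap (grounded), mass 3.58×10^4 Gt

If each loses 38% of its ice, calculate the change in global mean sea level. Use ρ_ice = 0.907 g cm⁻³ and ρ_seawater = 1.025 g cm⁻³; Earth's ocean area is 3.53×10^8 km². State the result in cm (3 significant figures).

Ravis: 0.38 × 6.47×10^4 km³ × (907/1025) = 2.176×10^4 km³ of water.
Halard: 0.38 × 24.4 Gt = 9.272×10^12 kg; dividing by ρ_w = 1.025 g cm⁻³ = 1025 kg m⁻³ gives 9.046×10^9 m³ of water.
Kela: 0.38 × 3.58×10^4 Gt = 1.360×10^16 kg; dividing by ρ_w = 1025 kg m⁻³ gives 1.327×10^13 m³ of water.
Total added water ≈ 3.504×10^13 m³ over 3.53×10^14 m² → Δh = 0.0993 m = 9.93 cm.

≈ 9.93 cm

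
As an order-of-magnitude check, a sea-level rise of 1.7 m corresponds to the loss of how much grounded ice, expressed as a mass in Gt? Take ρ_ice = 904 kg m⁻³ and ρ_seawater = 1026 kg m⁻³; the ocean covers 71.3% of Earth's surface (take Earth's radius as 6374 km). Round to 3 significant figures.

Required water volume = Δh × A = 1.7 m × 3.64×10^14 m² = 6.188×10^14 m³.
ρ_w = 1026 kg m⁻³, so the mass of water = 6.188×10^14 m³ × 1026 kg m⁻³ = 6.349×10^17 kg = 6.35×10^5 Gt (and the same mass of ice, by conservation).

≈ 6.35×10^5 Gt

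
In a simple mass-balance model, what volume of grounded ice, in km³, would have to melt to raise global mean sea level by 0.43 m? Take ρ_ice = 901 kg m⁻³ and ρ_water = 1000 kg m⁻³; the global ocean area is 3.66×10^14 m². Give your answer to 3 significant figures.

≈ 1.75×10^5 km³

Required water volume = Δh × A = 0.43 m × 3.66×10^14 m² = 1.574×10^14 m³ = 1.574×10^5 km³.
Ice volume = water volume × ρ_w/ρ_ice = 1.574×10^5 × 1000/901 = 1.75×10^5 km³.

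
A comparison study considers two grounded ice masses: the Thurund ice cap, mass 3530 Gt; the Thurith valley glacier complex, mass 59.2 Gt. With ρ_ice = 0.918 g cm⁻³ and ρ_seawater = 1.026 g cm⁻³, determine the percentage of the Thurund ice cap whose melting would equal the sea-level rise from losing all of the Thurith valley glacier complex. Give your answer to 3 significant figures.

Equal sea-level rise means equal mass of meltwater, i.e. equal mass of ice lost.
Ice mass of Thurith: 5.920×10^13 kg; ice mass of Thurund: 3.530×10^15 kg.
Fraction required = 5.920×10^13 / 3.530×10^15 = 0.0168 → 1.68 %.

≈ 1.68 %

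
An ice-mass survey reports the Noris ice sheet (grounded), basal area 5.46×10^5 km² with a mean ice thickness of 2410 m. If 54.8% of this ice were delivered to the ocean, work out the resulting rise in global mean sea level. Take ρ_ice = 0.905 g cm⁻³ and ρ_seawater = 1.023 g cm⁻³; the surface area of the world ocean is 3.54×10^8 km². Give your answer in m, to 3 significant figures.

≈ 1.80 m

Noris: ice volume = 5.46×10^5 km² × 2410 m = 1.316×10^6 km³; 0.548 × 1.316×10^6 × (905/1023) = 6.379×10^5 km³ of water.
Spread over 3.54×10^14 m² of ocean, Δh = 6.379×10^14 / 3.54×10^14 = 1.80 m.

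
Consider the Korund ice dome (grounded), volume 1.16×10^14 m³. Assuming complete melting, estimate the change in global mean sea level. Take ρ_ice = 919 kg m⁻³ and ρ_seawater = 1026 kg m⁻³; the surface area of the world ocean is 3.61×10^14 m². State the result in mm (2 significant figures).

Korund: 1.16×10^14 m³ × (919/1026) = 1.039×10^14 m³ of water.
Spread over 3.61×10^14 m² of ocean, Δh = 1.039×10^14 / 3.61×10^14 = 0.288 m = 290 mm.

≈ 290 mm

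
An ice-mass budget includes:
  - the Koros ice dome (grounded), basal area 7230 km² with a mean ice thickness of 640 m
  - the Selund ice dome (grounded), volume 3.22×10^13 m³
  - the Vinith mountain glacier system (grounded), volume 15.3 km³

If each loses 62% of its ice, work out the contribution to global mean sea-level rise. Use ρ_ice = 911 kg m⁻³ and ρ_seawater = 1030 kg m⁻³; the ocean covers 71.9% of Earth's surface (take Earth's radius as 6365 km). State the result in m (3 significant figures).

Koros: ice volume = 7230 km² × 640 m = 4627 km³; 0.62 × 4627 × (911/1030) = 2537 km³ of water.
Selund: 0.62 × 3.22×10^13 m³ × (911/1030) = 1.766×10^13 m³ of water.
Vinith: 0.62 × 15.3 km³ × (911/1030) = 8.390 km³ of water.
Total added water ≈ 2.020×10^13 m³ over 3.66×10^14 m² → Δh = 0.0552 m.

≈ 0.0552 m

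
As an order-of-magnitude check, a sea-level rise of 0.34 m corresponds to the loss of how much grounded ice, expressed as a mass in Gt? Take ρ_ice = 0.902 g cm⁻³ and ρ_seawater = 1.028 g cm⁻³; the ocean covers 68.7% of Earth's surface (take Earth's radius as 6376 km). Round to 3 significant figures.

≈ 1.23×10^5 Gt

Required water volume = Δh × A = 0.34 m × 3.51×10^14 m² = 1.193×10^14 m³.
ρ_w = 1.028 g cm⁻³ = 1028 kg m⁻³, so the mass of water = 1.193×10^14 m³ × 1028 kg m⁻³ = 1.227×10^17 kg = 1.23×10^5 Gt (and the same mass of ice, by conservation).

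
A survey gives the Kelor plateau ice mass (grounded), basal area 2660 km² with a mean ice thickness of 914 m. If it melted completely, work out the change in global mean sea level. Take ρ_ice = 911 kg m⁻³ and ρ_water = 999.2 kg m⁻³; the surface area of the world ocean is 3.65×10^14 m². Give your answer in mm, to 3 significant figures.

Kelor: ice volume = 2660 km² × 914 m = 2431 km³; 2431 × (911/999.2) = 2217 km³ of water.
Spread over 3.65×10^14 m² of ocean, Δh = 2.217×10^12 / 3.65×10^14 = 6.07×10^-3 m = 6.07 mm.

≈ 6.07 mm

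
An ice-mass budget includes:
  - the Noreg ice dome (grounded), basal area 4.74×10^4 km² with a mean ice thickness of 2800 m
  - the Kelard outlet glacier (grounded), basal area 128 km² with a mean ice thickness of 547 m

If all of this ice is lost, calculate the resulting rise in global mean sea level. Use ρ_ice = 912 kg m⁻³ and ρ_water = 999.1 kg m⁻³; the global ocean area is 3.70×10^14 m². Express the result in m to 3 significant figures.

Noreg: ice volume = 4.74×10^4 km² × 2800 m = 1.327×10^5 km³; 1.327×10^5 × (912/999.1) = 1.211×10^5 km³ of water.
Kelard: ice volume = 128 km² × 547 m = 70.02 km³; 70.02 × (912/999.1) = 63.91 km³ of water.
Total added water ≈ 1.212×10^14 m³ over 3.70×10^14 m² → Δh = 0.328 m.

≈ 0.328 m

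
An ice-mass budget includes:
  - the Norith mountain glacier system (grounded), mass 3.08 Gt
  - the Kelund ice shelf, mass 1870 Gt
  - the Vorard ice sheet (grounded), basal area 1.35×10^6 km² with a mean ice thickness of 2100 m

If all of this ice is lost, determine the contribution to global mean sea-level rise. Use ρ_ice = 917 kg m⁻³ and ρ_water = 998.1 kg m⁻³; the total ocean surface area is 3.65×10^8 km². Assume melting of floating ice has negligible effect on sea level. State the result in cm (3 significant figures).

Norith: 3.08 Gt = 3.080×10^12 kg; dividing by ρ_w = 998.1 kg m⁻³ gives 3.086×10^9 m³ of water.
The Kelund ice shelf is floating and already displaces its own weight of water, so its melt adds essentially nothing to sea level.
Vorard: ice volume = 1.35×10^6 km² × 2100 m = 2.835×10^6 km³; 2.835×10^6 × (917/998.1) = 2.605×10^6 km³ of water.
Total added water ≈ 2.605×10^15 m³ over 3.65×10^14 m² → Δh = 7.14 m = 714 cm.

≈ 714 cm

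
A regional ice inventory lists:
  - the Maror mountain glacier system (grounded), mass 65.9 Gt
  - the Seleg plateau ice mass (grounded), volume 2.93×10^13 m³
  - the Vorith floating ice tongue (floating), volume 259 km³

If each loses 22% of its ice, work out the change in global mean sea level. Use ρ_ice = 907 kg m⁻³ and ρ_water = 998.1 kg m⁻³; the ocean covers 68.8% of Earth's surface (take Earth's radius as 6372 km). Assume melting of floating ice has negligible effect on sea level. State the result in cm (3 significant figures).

≈ 1.67 cm

Maror: 0.22 × 65.9 Gt = 1.450×10^13 kg; dividing by ρ_w = 998.1 kg m⁻³ gives 1.453×10^10 m³ of water.
Seleg: 0.22 × 2.93×10^13 m³ × (907/998.1) = 5.858×10^12 m³ of water.
The Vorith floating ice tongue is floating and already displaces its own weight of water, so its melt adds essentially nothing to sea level.
Total added water ≈ 5.872×10^12 m³ over 3.51×10^14 m² → Δh = 0.0167 m = 1.67 cm.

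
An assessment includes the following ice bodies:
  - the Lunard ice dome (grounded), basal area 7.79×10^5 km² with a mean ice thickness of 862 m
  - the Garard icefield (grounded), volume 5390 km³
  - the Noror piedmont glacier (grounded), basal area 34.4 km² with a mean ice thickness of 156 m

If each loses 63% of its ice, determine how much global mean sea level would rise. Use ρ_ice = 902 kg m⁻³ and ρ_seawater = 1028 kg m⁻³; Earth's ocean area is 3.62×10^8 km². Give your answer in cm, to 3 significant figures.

Lunard: ice volume = 7.79×10^5 km² × 862 m = 6.715×10^5 km³; 0.63 × 6.715×10^5 × (902/1028) = 3.712×10^5 km³ of water.
Garard: 0.63 × 5390 km³ × (902/1028) = 2979 km³ of water.
Noror: ice volume = 34.4 km² × 156 m = 5.366 km³; 0.63 × 5.366 × (902/1028) = 2.966 km³ of water.
Total added water ≈ 3.742×10^14 m³ over 3.62×10^14 m² → Δh = 1.03 m = 103 cm.

≈ 103 cm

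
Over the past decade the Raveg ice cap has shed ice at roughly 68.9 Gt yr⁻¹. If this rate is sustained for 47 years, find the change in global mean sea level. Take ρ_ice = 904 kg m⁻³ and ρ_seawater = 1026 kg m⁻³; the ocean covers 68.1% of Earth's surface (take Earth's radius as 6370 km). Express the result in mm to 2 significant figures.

Total mass lost = 68.9 Gt/yr × 47 yr = 3238 Gt = 3.238×10^15 kg.
ρ_w = 1026 kg m⁻³, so water volume = 3.238×10^15 / 1026 = 3.156×10^12 m³.
Δh = 3.156×10^12 / 3.47×10^14 = 9.09×10^-3 m = 9.1 mm.

≈ 9.1 mm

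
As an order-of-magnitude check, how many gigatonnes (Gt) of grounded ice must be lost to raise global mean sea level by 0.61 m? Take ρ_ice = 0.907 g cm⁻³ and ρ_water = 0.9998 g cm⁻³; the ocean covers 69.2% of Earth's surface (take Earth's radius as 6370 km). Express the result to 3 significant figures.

≈ 2.15×10^5 Gt

Required water volume = Δh × A = 0.61 m × 3.53×10^14 m² = 2.152×10^14 m³.
ρ_w = 0.9998 g cm⁻³ = 999.8 kg m⁻³, so the mass of water = 2.152×10^14 m³ × 999.8 kg m⁻³ = 2.152×10^17 kg = 2.15×10^5 Gt (and the same mass of ice, by conservation).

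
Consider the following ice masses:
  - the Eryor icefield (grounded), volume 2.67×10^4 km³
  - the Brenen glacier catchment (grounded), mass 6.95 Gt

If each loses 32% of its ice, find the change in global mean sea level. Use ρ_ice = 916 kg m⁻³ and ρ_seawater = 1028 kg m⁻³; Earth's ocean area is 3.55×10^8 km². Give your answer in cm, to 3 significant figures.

Eryor: 0.32 × 2.67×10^4 km³ × (916/1028) = 7613 km³ of water.
Brenen: 0.32 × 6.95 Gt = 2.224×10^12 kg; dividing by ρ_w = 1028 kg m⁻³ gives 2.163×10^9 m³ of water.
Total added water ≈ 7.615×10^12 m³ over 3.55×10^14 m² → Δh = 0.0215 m = 2.15 cm.

≈ 2.15 cm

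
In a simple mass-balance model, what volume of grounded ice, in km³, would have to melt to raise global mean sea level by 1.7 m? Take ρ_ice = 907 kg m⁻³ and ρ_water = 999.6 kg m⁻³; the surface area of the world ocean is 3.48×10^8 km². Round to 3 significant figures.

Required water volume = Δh × A = 1.7 m × 3.48×10^14 m² = 5.916×10^14 m³ = 5.916×10^5 km³.
Ice volume = water volume × ρ_w/ρ_ice = 5.916×10^5 × 999.6/907 = 6.52×10^5 km³.

≈ 6.52×10^5 km³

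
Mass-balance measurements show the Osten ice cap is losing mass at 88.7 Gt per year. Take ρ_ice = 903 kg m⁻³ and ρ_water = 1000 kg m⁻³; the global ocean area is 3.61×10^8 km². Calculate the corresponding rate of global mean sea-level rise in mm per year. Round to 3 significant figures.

≈ 0.246 mm/yr

ρ_w = 1000 kg m⁻³. Annual water volume added = 88.7 Gt / ρ_w = 8.870×10^13 kg / 1000 kg m⁻³ = 8.870×10^10 m³.
Δh per year = 8.870×10^10 / 3.61×10^14 = 2.46×10^-4 m = 0.246 mm.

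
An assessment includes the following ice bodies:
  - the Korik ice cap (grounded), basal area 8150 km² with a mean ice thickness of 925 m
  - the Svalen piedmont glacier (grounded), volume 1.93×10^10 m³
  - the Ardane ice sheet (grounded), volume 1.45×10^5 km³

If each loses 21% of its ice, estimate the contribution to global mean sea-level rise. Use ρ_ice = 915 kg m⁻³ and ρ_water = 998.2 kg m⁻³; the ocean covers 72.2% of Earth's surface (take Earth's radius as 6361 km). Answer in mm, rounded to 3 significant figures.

Korik: ice volume = 8150 km² × 925 m = 7539 km³; 0.21 × 7539 × (915/998.2) = 1451 km³ of water.
Svalen: 0.21 × 1.93×10^10 m³ × (915/998.2) = 3.715×10^9 m³ of water.
Ardane: 0.21 × 1.45×10^5 km³ × (915/998.2) = 2.791×10^4 km³ of water.
Total added water ≈ 2.937×10^13 m³ over 3.67×10^14 m² → Δh = 0.0800 m = 80.0 mm.

≈ 80.0 mm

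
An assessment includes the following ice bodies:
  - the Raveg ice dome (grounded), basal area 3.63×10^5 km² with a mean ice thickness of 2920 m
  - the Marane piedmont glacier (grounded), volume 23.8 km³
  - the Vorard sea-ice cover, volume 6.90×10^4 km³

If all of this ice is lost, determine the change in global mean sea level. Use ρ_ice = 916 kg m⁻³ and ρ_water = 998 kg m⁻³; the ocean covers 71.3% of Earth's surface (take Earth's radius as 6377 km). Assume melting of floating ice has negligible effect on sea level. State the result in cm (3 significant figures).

≈ 267 cm

Raveg: ice volume = 3.63×10^5 km² × 2920 m = 1.060×10^6 km³; 1.060×10^6 × (916/998) = 9.729×10^5 km³ of water.
Marane: 23.8 km³ × (916/998) = 21.84 km³ of water.
The Vorard sea-ice cover is floating and already displaces its own weight of water, so its melt adds essentially nothing to sea level.
Total added water ≈ 9.729×10^14 m³ over 3.64×10^14 m² → Δh = 2.67 m = 267 cm.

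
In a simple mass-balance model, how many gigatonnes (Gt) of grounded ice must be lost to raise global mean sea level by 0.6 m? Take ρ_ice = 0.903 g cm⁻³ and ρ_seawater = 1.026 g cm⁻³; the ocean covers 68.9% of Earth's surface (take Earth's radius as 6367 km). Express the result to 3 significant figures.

Required water volume = Δh × A = 0.6 m × 3.51×10^14 m² = 2.106×10^14 m³.
ρ_w = 1.026 g cm⁻³ = 1026 kg m⁻³, so the mass of water = 2.106×10^14 m³ × 1026 kg m⁻³ = 2.161×10^17 kg = 2.16×10^5 Gt (and the same mass of ice, by conservation).

≈ 2.16×10^5 Gt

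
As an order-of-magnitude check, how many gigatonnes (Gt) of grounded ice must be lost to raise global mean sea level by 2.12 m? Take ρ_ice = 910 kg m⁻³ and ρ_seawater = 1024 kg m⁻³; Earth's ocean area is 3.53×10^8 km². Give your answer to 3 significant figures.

≈ 7.66×10^5 Gt

Required water volume = Δh × A = 2.12 m × 3.53×10^14 m² = 7.484×10^14 m³.
ρ_w = 1024 kg m⁻³, so the mass of water = 7.484×10^14 m³ × 1024 kg m⁻³ = 7.663×10^17 kg = 7.66×10^5 Gt (and the same mass of ice, by conservation).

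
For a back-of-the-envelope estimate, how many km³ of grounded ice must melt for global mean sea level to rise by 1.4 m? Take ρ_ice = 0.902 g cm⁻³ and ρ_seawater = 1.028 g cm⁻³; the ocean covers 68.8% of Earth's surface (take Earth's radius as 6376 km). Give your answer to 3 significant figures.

≈ 5.61×10^5 km³

Required water volume = Δh × A = 1.4 m × 3.51×10^14 m² = 4.921×10^14 m³ = 4.921×10^5 km³.
Ice volume = water volume × ρ_w/ρ_ice = 4.921×10^5 × 1028/902 = 5.61×10^5 km³.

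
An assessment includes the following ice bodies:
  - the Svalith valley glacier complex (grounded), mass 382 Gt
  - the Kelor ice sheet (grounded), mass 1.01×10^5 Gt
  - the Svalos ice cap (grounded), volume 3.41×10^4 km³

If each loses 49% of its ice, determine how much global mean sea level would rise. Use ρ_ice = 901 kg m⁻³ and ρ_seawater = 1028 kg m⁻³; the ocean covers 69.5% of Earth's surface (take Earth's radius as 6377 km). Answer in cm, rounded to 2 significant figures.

≈ 18 cm

Svalith: 0.49 × 382 Gt = 1.872×10^14 kg; dividing by ρ_w = 1028 kg m⁻³ gives 1.821×10^11 m³ of water.
Kelor: 0.49 × 1.01×10^5 Gt = 4.949×10^16 kg; dividing by ρ_w = 1028 kg m⁻³ gives 4.814×10^13 m³ of water.
Svalos: 0.49 × 3.41×10^4 km³ × (901/1028) = 1.464×10^4 km³ of water.
Total added water ≈ 6.297×10^13 m³ over 3.55×10^14 m² → Δh = 0.177 m = 18 cm.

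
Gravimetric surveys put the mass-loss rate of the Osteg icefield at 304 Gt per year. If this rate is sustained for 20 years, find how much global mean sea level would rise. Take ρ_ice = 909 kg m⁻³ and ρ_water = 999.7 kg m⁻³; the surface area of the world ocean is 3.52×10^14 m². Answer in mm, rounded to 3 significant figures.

≈ 17.3 mm

Total mass lost = 304 Gt/yr × 20 yr = 6080 Gt = 6.080×10^15 kg.
ρ_w = 999.7 kg m⁻³, so water volume = 6.080×10^15 / 999.7 = 6.082×10^12 m³.
Δh = 6.082×10^12 / 3.52×10^14 = 0.0173 m = 17.3 mm.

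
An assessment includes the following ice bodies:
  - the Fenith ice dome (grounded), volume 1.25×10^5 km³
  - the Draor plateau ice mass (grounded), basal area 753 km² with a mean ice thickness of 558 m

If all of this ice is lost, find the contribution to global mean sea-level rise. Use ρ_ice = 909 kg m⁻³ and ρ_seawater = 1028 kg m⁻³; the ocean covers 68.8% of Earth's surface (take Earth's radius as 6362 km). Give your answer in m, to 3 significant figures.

≈ 0.317 m

Fenith: 1.25×10^5 km³ × (909/1028) = 1.105×10^5 km³ of water.
Draor: ice volume = 753 km² × 558 m = 420.2 km³; 420.2 × (909/1028) = 371.5 km³ of water.
Total added water ≈ 1.109×10^14 m³ over 3.50×10^14 m² → Δh = 0.317 m.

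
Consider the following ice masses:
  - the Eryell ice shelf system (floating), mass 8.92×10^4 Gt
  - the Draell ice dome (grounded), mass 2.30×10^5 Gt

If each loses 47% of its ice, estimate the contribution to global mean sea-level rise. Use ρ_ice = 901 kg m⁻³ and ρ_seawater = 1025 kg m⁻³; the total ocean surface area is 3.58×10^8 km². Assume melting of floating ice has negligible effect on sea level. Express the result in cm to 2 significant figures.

≈ 29 cm

The Eryell ice shelf system is floating and already displaces its own weight of water, so its melt adds essentially nothing to sea level.
Draell: 0.47 × 2.30×10^5 Gt = 1.081×10^17 kg; dividing by ρ_w = 1025 kg m⁻³ gives 1.055×10^14 m³ of water.
Total added water ≈ 1.055×10^14 m³ over 3.58×10^14 m² → Δh = 0.295 m = 29 cm.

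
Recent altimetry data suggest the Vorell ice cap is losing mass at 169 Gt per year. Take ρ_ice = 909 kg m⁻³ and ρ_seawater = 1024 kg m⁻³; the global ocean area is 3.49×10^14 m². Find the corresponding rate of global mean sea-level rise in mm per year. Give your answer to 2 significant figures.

ρ_w = 1024 kg m⁻³. Annual water volume added = 169 Gt / ρ_w = 1.690×10^14 kg / 1024 kg m⁻³ = 1.650×10^11 m³.
Δh per year = 1.650×10^11 / 3.49×10^14 = 4.73×10^-4 m = 0.47 mm.

≈ 0.47 mm/yr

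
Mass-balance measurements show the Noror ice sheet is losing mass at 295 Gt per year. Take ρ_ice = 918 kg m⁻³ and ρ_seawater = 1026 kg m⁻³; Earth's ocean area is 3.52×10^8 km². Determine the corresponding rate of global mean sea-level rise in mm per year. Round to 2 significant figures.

≈ 0.82 mm/yr

ρ_w = 1026 kg m⁻³. Annual water volume added = 295 Gt / ρ_w = 2.950×10^14 kg / 1026 kg m⁻³ = 2.875×10^11 m³.
Δh per year = 2.875×10^11 / 3.52×10^14 = 8.17×10^-4 m = 0.82 mm.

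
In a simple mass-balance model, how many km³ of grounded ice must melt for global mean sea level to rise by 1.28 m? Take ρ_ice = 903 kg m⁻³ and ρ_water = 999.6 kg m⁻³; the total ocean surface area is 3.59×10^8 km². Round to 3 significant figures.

Required water volume = Δh × A = 1.28 m × 3.59×10^14 m² = 4.595×10^14 m³ = 4.595×10^5 km³.
Ice volume = water volume × ρ_w/ρ_ice = 4.595×10^5 × 999.6/903 = 5.09×10^5 km³.

≈ 5.09×10^5 km³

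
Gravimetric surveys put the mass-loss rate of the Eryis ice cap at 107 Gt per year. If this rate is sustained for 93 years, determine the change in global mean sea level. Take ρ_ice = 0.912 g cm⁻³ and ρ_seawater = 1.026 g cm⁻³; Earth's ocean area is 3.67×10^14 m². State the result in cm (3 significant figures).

≈ 2.64 cm

Total mass lost = 107 Gt/yr × 93 yr = 9951 Gt = 9.951×10^15 kg.
ρ_w = 1.026 g cm⁻³ = 1026 kg m⁻³, so water volume = 9.951×10^15 / 1026 = 9.699×10^12 m³.
Δh = 9.699×10^12 / 3.67×10^14 = 0.0264 m = 2.64 cm.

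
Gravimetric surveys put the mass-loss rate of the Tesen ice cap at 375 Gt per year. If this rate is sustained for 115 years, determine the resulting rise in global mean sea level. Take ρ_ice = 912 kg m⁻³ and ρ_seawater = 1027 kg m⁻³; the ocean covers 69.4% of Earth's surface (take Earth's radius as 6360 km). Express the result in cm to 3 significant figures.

Total mass lost = 375 Gt/yr × 115 yr = 4.312×10^4 Gt = 4.312×10^16 kg.
ρ_w = 1027 kg m⁻³, so water volume = 4.312×10^16 / 1027 = 4.199×10^13 m³.
Δh = 4.199×10^13 / 3.53×10^14 = 0.119 m = 11.9 cm.

≈ 11.9 cm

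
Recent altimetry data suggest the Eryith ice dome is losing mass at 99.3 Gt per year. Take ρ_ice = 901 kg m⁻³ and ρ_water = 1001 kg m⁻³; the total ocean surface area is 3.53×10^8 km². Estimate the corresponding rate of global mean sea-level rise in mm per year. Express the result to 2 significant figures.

≈ 0.28 mm/yr

ρ_w = 1001 kg m⁻³. Annual water volume added = 99.3 Gt / ρ_w = 9.930×10^13 kg / 1001 kg m⁻³ = 9.920×10^10 m³.
Δh per year = 9.920×10^10 / 3.53×10^14 = 2.81×10^-4 m = 0.28 mm.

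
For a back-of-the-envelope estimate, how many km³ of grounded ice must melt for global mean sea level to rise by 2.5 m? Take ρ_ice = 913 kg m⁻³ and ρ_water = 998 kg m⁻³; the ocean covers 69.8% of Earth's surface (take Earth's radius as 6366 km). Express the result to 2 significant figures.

Required water volume = Δh × A = 2.5 m × 3.55×10^14 m² = 8.887×10^14 m³ = 8.887×10^5 km³.
Ice volume = water volume × ρ_w/ρ_ice = 8.887×10^5 × 998/913 = 9.7×10^5 km³.

≈ 9.7×10^5 km³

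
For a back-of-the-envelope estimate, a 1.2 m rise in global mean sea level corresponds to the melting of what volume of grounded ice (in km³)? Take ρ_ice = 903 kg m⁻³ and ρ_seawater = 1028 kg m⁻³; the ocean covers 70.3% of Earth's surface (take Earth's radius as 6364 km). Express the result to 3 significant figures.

≈ 4.89×10^5 km³

Required water volume = Δh × A = 1.2 m × 3.58×10^14 m² = 4.293×10^14 m³ = 4.293×10^5 km³.
Ice volume = water volume × ρ_w/ρ_ice = 4.293×10^5 × 1028/903 = 4.89×10^5 km³.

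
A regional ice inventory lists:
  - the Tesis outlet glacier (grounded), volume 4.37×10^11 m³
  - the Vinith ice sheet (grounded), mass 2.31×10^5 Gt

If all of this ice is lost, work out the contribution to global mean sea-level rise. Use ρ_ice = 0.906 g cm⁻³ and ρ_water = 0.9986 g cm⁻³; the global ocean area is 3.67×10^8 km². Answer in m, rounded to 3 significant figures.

≈ 0.631 m

Tesis: 4.37×10^11 m³ × (906/998.6) = 3.965×10^11 m³ of water.
Vinith: 2.31×10^5 Gt = 2.310×10^17 kg; dividing by ρ_w = 0.9986 g cm⁻³ = 998.6 kg m⁻³ gives 2.313×10^14 m³ of water.
Total added water ≈ 2.317×10^14 m³ over 3.67×10^14 m² → Δh = 0.631 m.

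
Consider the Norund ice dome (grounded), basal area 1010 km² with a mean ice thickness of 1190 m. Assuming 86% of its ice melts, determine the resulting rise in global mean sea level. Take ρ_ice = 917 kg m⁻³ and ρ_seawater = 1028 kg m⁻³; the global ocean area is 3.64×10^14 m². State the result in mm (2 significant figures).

Norund: ice volume = 1010 km² × 1190 m = 1202 km³; 0.86 × 1202 × (917/1028) = 922.0 km³ of water.
Spread over 3.64×10^14 m² of ocean, Δh = 9.220×10^11 / 3.64×10^14 = 2.53×10^-3 m = 2.5 mm.

≈ 2.5 mm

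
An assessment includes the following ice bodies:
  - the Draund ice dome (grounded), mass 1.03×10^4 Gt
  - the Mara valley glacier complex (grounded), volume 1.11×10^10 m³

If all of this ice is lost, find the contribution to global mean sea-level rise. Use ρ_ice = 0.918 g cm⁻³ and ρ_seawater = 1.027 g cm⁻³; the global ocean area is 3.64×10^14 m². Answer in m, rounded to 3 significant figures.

≈ 0.0276 m

Draund: 1.03×10^4 Gt = 1.030×10^16 kg; dividing by ρ_w = 1.027 g cm⁻³ = 1027 kg m⁻³ gives 1.003×10^13 m³ of water.
Mara: 1.11×10^10 m³ × (918/1027) = 9.922×10^9 m³ of water.
Total added water ≈ 1.004×10^13 m³ over 3.64×10^14 m² → Δh = 0.0276 m.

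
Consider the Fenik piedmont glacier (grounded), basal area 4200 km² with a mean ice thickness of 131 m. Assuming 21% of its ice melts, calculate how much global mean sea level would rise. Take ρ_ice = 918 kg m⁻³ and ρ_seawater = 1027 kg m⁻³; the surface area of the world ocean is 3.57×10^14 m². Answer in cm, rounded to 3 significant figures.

≈ 0.0289 cm

Fenik: ice volume = 4200 km² × 131 m = 550.2 km³; 0.21 × 550.2 × (918/1027) = 103.3 km³ of water.
Spread over 3.57×10^14 m² of ocean, Δh = 1.033×10^11 / 3.57×10^14 = 2.89×10^-4 m = 0.0289 cm.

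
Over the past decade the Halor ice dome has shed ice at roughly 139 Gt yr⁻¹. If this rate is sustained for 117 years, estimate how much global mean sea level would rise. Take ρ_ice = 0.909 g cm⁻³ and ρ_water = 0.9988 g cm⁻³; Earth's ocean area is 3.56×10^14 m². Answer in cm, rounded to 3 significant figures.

Total mass lost = 139 Gt/yr × 117 yr = 1.626×10^4 Gt = 1.626×10^16 kg.
ρ_w = 0.9988 g cm⁻³ = 998.8 kg m⁻³, so water volume = 1.626×10^16 / 998.8 = 1.628×10^13 m³.
Δh = 1.628×10^13 / 3.56×10^14 = 0.0457 m = 4.57 cm.

≈ 4.57 cm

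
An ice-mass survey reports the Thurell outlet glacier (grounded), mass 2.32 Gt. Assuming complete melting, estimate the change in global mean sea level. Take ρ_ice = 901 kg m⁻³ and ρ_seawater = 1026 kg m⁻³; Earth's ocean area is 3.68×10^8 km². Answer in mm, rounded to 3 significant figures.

Thurell: 2.32 Gt = 2.320×10^12 kg; dividing by ρ_w = 1026 kg m⁻³ gives 2.261×10^9 m³ of water.
Spread over 3.68×10^14 m² of ocean, Δh = 2.261×10^9 / 3.68×10^14 = 6.14×10^-6 m = 6.14×10^-3 mm.

≈ 6.14×10^-3 mm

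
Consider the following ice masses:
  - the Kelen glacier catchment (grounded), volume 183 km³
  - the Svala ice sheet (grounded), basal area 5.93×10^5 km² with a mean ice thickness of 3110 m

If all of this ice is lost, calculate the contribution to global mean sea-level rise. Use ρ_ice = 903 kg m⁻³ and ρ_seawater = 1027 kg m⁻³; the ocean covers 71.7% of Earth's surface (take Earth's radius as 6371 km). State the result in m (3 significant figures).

Kelen: 183 km³ × (903/1027) = 160.9 km³ of water.
Svala: ice volume = 5.93×10^5 km² × 3110 m = 1.844×10^6 km³; 1.844×10^6 × (903/1027) = 1.622×10^6 km³ of water.
Total added water ≈ 1.622×10^15 m³ over 3.66×10^14 m² → Δh = 4.43 m.

≈ 4.43 m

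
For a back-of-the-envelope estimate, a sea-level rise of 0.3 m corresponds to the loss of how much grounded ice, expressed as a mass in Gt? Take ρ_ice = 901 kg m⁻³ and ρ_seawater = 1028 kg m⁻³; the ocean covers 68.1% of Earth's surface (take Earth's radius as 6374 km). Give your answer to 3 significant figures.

≈ 1.07×10^5 Gt

Required water volume = Δh × A = 0.3 m × 3.48×10^14 m² = 1.043×10^14 m³.
ρ_w = 1028 kg m⁻³, so the mass of water = 1.043×10^14 m³ × 1028 kg m⁻³ = 1.072×10^17 kg = 1.07×10^5 Gt (and the same mass of ice, by conservation).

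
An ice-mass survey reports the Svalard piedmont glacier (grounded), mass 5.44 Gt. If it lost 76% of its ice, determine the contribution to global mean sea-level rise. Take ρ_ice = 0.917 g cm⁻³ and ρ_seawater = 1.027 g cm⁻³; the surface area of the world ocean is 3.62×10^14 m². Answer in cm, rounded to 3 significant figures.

Svalard: 0.76 × 5.44 Gt = 4.134×10^12 kg; dividing by ρ_w = 1.027 g cm⁻³ = 1027 kg m⁻³ gives 4.026×10^9 m³ of water.
Spread over 3.62×10^14 m² of ocean, Δh = 4.026×10^9 / 3.62×10^14 = 1.11×10^-5 m = 1.11×10^-3 cm.

≈ 1.11×10^-3 cm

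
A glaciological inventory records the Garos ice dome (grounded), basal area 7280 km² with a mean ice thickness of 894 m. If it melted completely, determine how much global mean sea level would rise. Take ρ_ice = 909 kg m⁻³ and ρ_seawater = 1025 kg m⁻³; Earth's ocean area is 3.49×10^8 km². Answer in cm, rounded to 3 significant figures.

Garos: ice volume = 7280 km² × 894 m = 6508 km³; 6508 × (909/1025) = 5772 km³ of water.
Spread over 3.49×10^14 m² of ocean, Δh = 5.772×10^12 / 3.49×10^14 = 0.0165 m = 1.65 cm.

≈ 1.65 cm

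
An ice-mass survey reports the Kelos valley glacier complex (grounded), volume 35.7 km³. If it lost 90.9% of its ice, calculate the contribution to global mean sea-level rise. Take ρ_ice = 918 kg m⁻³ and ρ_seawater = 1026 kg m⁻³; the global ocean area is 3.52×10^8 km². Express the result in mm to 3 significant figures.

Kelos: 0.909 × 35.7 km³ × (918/1026) = 29.04 km³ of water.
Spread over 3.52×10^14 m² of ocean, Δh = 2.904×10^10 / 3.52×10^14 = 8.25×10^-5 m = 0.0825 mm.

≈ 0.0825 mm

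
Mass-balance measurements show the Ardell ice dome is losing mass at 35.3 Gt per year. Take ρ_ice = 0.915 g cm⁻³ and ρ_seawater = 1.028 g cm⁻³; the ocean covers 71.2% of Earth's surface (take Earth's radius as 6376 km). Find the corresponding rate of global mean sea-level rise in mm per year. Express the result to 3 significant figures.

≈ 0.0944 mm/yr

ρ_w = 1.028 g cm⁻³ = 1028 kg m⁻³. Annual water volume added = 35.3 Gt / ρ_w = 3.530×10^13 kg / 1028 kg m⁻³ = 3.434×10^10 m³.
Δh per year = 3.434×10^10 / 3.64×10^14 = 9.44×10^-5 m = 0.0944 mm.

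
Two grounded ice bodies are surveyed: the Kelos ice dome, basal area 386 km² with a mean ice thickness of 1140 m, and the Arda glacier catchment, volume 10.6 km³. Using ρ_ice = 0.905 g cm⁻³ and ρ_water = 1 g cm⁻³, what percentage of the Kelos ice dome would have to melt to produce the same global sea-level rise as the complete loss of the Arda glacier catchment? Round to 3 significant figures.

≈ 2.41 %

Equal sea-level rise means equal mass of meltwater, i.e. equal mass of ice lost.
Ice mass of Arda: 9.593×10^12 kg; ice mass of Kelos: 3.982×10^14 kg.
Fraction required = 9.593×10^12 / 3.982×10^14 = 0.0241 → 2.41 %.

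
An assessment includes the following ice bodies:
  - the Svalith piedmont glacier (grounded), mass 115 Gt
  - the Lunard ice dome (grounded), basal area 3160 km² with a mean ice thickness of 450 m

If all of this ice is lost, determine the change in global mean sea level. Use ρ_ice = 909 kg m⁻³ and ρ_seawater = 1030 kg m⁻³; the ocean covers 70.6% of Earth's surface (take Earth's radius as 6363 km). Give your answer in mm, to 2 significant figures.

≈ 3.8 mm

Svalith: 115 Gt = 1.150×10^14 kg; dividing by ρ_w = 1030 kg m⁻³ gives 1.117×10^11 m³ of water.
Lunard: ice volume = 3160 km² × 450 m = 1422 km³; 1422 × (909/1030) = 1255 km³ of water.
Total added water ≈ 1.367×10^12 m³ over 3.59×10^14 m² → Δh = 3.80×10^-3 m = 3.8 mm.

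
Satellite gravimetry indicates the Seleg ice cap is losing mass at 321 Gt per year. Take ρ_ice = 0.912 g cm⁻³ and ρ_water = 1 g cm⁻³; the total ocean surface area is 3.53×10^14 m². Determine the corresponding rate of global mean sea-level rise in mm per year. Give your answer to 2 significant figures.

≈ 0.91 mm/yr

ρ_w = 1 g cm⁻³ = 1000 kg m⁻³. Annual water volume added = 321 Gt / ρ_w = 3.210×10^14 kg / 1000 kg m⁻³ = 3.210×10^11 m³.
Δh per year = 3.210×10^11 / 3.53×10^14 = 9.09×10^-4 m = 0.91 mm.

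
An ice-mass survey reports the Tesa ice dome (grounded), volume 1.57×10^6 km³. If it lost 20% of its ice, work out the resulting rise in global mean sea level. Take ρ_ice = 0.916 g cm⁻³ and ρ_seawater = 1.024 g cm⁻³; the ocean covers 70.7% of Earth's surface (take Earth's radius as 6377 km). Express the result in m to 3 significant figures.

≈ 0.777 m

Tesa: 0.2 × 1.57×10^6 km³ × (916/1024) = 2.809×10^5 km³ of water.
Spread over 3.61×10^14 m² of ocean, Δh = 2.809×10^14 / 3.61×10^14 = 0.777 m.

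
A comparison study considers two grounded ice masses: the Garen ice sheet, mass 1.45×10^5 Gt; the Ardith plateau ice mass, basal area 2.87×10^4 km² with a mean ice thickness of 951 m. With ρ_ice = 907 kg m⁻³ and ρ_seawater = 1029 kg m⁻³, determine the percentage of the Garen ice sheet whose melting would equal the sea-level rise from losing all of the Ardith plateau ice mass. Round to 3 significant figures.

≈ 17.1 %

Equal sea-level rise means equal mass of meltwater, i.e. equal mass of ice lost.
Ice mass of Ardith: 2.476×10^16 kg; ice mass of Garen: 1.450×10^17 kg.
Fraction required = 2.476×10^16 / 1.450×10^17 = 0.171 → 17.1 %.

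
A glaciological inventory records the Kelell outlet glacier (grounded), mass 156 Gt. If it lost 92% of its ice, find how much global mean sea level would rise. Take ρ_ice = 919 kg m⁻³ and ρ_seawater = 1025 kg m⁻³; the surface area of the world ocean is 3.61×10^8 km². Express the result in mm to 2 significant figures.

≈ 0.39 mm

Kelell: 0.92 × 156 Gt = 1.435×10^14 kg; dividing by ρ_w = 1025 kg m⁻³ gives 1.400×10^11 m³ of water.
Spread over 3.61×10^14 m² of ocean, Δh = 1.400×10^11 / 3.61×10^14 = 3.88×10^-4 m = 0.39 mm.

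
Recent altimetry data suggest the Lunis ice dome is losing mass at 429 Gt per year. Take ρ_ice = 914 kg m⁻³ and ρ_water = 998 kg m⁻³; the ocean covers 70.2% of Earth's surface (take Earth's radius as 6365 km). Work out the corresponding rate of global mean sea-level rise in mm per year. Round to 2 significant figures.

ρ_w = 998 kg m⁻³. Annual water volume added = 429 Gt / ρ_w = 4.290×10^14 kg / 998 kg m⁻³ = 4.299×10^11 m³.
Δh per year = 4.299×10^11 / 3.57×10^14 = 1.20×10^-3 m = 1.2 mm.

≈ 1.2 mm/yr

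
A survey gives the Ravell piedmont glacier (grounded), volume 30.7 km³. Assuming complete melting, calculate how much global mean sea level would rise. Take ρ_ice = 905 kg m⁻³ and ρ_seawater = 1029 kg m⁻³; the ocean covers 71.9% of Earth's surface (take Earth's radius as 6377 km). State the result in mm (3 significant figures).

≈ 0.0735 mm

Ravell: 30.7 km³ × (905/1029) = 27.00 km³ of water.
Spread over 3.67×10^14 m² of ocean, Δh = 2.700×10^10 / 3.67×10^14 = 7.35×10^-5 m = 0.0735 mm.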